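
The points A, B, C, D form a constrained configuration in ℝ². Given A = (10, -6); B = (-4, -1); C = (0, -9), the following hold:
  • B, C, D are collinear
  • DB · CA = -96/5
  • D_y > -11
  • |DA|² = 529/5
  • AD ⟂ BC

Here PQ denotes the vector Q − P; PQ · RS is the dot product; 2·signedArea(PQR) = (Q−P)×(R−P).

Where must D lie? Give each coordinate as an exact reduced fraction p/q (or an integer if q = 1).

1. D_x = 4/5  [B, C, D are collinear ∩ AD ⟂ BC]
2. D_y = -53/5  [B, C, D are collinear ∩ AD ⟂ BC]
   → D = (4/5, -53/5)

D = (4/5, -53/5)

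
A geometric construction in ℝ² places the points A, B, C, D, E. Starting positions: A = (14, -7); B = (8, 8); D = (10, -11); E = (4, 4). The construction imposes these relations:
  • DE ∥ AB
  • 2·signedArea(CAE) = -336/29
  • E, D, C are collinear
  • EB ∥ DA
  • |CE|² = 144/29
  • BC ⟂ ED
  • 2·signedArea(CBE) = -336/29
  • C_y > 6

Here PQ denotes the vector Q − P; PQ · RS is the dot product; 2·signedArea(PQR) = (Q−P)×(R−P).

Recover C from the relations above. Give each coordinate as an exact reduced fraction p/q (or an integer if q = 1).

1. C_x = 92/29  [E, D, C are collinear ∩ BC ⟂ ED]
2. C_y = 176/29  [E, D, C are collinear ∩ BC ⟂ ED]
   → C = (92/29, 176/29)

C = (92/29, 176/29)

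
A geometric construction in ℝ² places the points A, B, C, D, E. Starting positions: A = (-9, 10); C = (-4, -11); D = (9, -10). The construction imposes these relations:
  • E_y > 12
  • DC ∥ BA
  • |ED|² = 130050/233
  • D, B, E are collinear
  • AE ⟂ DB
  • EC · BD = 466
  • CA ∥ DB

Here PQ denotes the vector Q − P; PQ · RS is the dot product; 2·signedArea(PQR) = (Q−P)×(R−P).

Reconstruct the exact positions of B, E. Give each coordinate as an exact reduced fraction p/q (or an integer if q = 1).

B = (4, 11)
E = (822/233, 3025/233)

1. B_x = 4  [DC ∥ BA ∩ CA ∥ DB]
2. B_y = 11  [DC ∥ BA ∩ CA ∥ DB]
   → B = (4, 11)
3. E_x = 822/233  [D, B, E are collinear ∩ AE ⟂ DB]
4. E_y = 3025/233  [D, B, E are collinear ∩ AE ⟂ DB]
   → E = (822/233, 3025/233)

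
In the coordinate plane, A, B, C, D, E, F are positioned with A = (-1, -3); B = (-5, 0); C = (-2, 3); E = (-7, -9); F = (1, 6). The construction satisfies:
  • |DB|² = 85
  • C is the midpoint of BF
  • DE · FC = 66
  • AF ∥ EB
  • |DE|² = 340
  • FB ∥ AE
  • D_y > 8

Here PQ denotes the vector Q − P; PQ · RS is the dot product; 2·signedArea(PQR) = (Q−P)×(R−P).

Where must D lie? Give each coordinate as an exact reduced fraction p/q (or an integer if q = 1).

1. D_x = -3  [line 3·x + 3·y + -18 = 0 ∩ |DB|² = 85]
2. D_y = 9  [line 3·x + 3·y + -18 = 0 ∩ |DB|² = 85]
   → D = (-3, 9)

D = (-3, 9)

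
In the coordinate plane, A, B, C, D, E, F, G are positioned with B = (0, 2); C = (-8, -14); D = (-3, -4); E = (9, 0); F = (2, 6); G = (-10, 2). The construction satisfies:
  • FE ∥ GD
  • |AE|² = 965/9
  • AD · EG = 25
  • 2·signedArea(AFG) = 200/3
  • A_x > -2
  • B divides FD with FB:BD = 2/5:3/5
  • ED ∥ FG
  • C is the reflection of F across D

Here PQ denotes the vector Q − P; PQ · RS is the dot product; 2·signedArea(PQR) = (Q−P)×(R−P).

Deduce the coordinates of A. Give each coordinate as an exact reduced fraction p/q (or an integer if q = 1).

1. A_x = -4/3  [2·signedArea(AFG) = 200/3 ∩ AD · EG = 25]
2. A_y = -2/3  [2·signedArea(AFG) = 200/3 ∩ AD · EG = 25]
   → A = (-4/3, -2/3)

A = (-4/3, -2/3)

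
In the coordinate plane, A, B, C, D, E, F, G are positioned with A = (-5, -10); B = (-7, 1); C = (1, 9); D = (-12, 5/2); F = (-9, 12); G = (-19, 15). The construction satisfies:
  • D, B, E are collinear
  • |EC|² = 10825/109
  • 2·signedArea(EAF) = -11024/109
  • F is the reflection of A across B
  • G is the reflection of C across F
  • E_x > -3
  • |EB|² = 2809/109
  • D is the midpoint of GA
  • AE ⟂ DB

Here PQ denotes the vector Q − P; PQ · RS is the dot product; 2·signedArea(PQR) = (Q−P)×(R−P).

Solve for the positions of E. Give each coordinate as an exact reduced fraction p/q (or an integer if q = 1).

1. E_x = -233/109  [D, B, E are collinear ∩ AE ⟂ DB]
2. E_y = -50/109  [D, B, E are collinear ∩ AE ⟂ DB]
   → E = (-233/109, -50/109)

E = (-233/109, -50/109)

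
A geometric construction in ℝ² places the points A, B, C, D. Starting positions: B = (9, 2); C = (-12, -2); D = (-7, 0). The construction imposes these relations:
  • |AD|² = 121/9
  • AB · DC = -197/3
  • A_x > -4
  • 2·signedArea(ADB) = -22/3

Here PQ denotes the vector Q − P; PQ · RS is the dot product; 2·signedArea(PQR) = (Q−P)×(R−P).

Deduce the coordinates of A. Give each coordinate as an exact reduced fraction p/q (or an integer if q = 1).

A = (-10/3, 0)

1. A_x = -10/3  [2·signedArea(ADB) = -22/3 ∩ AB · DC = -197/3]
2. A_y = 0  [2·signedArea(ADB) = -22/3 ∩ AB · DC = -197/3]
   → A = (-10/3, 0)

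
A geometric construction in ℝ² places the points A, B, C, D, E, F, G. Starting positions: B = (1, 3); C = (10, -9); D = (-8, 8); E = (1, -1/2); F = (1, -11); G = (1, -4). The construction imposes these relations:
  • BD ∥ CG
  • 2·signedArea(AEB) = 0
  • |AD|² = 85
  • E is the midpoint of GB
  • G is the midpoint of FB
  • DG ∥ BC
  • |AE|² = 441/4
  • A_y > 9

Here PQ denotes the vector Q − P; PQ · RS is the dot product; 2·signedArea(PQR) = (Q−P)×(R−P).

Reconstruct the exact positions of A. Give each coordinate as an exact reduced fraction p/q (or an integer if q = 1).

A = (1, 10)

1. A_x = 1  [2·signedArea(AEB) = 0]
2. A_y = 10  [|AD|² = 85]
   → A = (1, 10)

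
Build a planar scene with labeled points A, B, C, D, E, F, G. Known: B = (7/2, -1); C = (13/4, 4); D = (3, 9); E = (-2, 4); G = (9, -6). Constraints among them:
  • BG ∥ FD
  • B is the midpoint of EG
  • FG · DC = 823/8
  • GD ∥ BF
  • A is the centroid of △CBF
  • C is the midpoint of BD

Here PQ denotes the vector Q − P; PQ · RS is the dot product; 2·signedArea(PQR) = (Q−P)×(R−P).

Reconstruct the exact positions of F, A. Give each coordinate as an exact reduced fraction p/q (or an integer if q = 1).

1. F_x = -5/2  [BG ∥ FD ∩ GD ∥ BF]
2. F_y = 14  [BG ∥ FD ∩ GD ∥ BF]
   → F = (-5/2, 14)
3. A_x = 17/12  [A is the centroid of △CBF]
4. A_y = 17/3  [A is the centroid of △CBF]
   → A = (17/12, 17/3)

A = (17/12, 17/3)
F = (-5/2, 14)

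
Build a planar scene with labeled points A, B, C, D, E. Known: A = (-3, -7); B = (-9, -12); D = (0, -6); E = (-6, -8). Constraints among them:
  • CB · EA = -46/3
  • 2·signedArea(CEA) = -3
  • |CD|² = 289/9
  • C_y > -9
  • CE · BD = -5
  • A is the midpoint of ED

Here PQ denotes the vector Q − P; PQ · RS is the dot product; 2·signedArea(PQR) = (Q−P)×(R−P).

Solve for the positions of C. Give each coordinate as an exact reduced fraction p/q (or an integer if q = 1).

1. C_x = -5  [CB · EA = -46/3 ∩ 2·signedArea(CEA) = -3]
2. C_y = -26/3  [CB · EA = -46/3 ∩ 2·signedArea(CEA) = -3]
   → C = (-5, -26/3)

C = (-5, -26/3)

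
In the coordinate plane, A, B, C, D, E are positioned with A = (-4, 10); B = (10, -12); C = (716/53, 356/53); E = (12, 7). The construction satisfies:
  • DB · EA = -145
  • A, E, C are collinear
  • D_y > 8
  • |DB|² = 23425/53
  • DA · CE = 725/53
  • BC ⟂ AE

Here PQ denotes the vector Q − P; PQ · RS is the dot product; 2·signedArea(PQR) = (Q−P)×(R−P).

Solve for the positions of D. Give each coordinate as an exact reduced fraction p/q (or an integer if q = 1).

D = (252/53, 443/53)

1. D_x = 252/53  [line 16·x + -3·y + -51 = 0 ∩ |DB|² = 23425/53]
2. D_y = 443/53  [line 16·x + -3·y + -51 = 0 ∩ |DB|² = 23425/53]
   → D = (252/53, 443/53)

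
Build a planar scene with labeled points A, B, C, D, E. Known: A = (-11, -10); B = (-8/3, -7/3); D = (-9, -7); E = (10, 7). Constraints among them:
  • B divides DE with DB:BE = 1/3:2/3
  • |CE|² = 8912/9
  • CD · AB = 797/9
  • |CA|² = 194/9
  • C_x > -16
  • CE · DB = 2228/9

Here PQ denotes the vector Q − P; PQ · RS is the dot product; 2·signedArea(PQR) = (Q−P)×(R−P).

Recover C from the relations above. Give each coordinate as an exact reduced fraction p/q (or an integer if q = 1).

1. C_x = -46/3  [CD · AB = 797/9 ∩ CE · DB = 2228/9]
2. C_y = -35/3  [CD · AB = 797/9 ∩ CE · DB = 2228/9]
   → C = (-46/3, -35/3)

C = (-46/3, -35/3)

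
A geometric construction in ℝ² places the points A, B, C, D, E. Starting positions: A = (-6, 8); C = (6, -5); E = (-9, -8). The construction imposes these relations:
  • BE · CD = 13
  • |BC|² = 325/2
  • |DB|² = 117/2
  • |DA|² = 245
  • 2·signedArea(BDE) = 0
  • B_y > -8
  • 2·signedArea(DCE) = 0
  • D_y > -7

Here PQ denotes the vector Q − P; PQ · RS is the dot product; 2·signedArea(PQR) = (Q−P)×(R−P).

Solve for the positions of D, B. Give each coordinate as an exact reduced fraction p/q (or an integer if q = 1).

B = (-13/2, -15/2)
D = (1, -6)

1. D_x = 1  [line 3·x + -15·y + -93 = 0 ∩ |DA|² = 245]
2. D_y = -6  [line 3·x + -15·y + -93 = 0 ∩ |DA|² = 245]
   → D = (1, -6)
3. B_x = -13/2  [2·signedArea(BDE) = 0 ∩ BE · CD = 13]
4. B_y = -15/2  [2·signedArea(BDE) = 0 ∩ BE · CD = 13]
   → B = (-13/2, -15/2)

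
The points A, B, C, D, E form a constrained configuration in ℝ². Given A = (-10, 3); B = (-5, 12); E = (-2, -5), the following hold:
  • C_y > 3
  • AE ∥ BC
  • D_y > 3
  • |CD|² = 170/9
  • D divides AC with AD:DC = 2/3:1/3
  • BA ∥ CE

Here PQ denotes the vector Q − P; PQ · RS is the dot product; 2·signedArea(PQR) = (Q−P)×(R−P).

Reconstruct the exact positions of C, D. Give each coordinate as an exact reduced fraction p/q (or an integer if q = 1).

C = (3, 4)
D = (-4/3, 11/3)

1. C_x = 3  [BA ∥ CE ∩ AE ∥ BC]
2. C_y = 4  [BA ∥ CE ∩ AE ∥ BC]
   → C = (3, 4)
3. D_x = -4/3  [D divides AC with AD:DC = 2/3:1/3]
4. D_y = 11/3  [D divides AC with AD:DC = 2/3:1/3]
   → D = (-4/3, 11/3)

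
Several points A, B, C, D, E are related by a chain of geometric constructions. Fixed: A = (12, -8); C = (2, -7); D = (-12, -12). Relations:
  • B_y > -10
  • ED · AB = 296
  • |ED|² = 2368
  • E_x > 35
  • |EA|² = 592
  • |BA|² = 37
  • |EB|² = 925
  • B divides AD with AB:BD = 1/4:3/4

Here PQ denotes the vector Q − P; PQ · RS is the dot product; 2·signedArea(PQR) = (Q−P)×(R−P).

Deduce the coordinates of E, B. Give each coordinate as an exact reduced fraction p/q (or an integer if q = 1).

B = (6, -9)
E = (36, -4)

1. B_x = 6  [B divides AD with AB:BD = 1/4:3/4]
2. B_y = -9  [B divides AD with AB:BD = 1/4:3/4]
   → B = (6, -9)
3. E_x = 36  [line 6·x + 1·y + -212 = 0 ∩ |EA|² = 592]
4. E_y = -4  [line 6·x + 1·y + -212 = 0 ∩ |EA|² = 592]
   → E = (36, -4)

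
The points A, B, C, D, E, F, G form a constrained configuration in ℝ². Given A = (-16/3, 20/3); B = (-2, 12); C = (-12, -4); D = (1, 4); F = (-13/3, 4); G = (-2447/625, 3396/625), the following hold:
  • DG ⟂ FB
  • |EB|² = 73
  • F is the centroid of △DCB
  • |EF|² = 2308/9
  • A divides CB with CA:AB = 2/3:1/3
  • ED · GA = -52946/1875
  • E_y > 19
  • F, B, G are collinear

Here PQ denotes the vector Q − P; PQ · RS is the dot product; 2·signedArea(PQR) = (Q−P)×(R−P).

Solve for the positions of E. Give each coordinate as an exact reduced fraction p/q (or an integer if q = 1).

1. E_x = -5  [line 2659/1875·x + -2312/1875·y + 3969/125 = 0 ∩ |EF|² = 2308/9]
2. E_y = 20  [line 2659/1875·x + -2312/1875·y + 3969/125 = 0 ∩ |EF|² = 2308/9]
   → E = (-5, 20)

E = (-5, 20)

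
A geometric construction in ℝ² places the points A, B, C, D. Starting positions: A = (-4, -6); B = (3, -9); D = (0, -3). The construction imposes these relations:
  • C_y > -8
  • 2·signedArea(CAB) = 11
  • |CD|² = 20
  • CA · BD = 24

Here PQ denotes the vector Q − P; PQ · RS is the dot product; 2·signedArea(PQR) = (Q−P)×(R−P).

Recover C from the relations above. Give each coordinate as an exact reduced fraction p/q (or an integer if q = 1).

1. C_x = 2  [2·signedArea(CAB) = 11 ∩ CA · BD = 24]
2. C_y = -7  [2·signedArea(CAB) = 11 ∩ CA · BD = 24]
   → C = (2, -7)

C = (2, -7)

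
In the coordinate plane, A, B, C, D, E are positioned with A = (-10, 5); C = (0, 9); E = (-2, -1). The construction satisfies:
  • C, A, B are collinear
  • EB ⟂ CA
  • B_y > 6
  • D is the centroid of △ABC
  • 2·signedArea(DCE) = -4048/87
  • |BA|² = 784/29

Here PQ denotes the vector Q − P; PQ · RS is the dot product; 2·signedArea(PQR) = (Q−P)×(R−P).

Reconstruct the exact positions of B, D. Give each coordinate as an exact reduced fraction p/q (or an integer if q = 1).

B = (-150/29, 201/29)
D = (-440/87, 607/87)

1. B_x = -150/29  [C, A, B are collinear ∩ EB ⟂ CA]
2. B_y = 201/29  [C, A, B are collinear ∩ EB ⟂ CA]
   → B = (-150/29, 201/29)
3. D_x = -440/87  [D is the centroid of △ABC]
4. D_y = 607/87  [D is the centroid of △ABC]
   → D = (-440/87, 607/87)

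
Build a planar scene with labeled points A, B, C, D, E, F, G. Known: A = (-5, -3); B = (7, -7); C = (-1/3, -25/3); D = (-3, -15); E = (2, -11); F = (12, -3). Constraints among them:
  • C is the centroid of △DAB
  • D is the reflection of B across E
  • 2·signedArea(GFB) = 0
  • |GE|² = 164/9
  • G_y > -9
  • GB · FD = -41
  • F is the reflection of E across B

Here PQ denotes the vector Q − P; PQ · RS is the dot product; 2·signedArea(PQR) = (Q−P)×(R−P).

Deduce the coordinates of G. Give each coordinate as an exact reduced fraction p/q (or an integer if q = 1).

1. G_x = 16/3  [2·signedArea(GFB) = 0 ∩ GB · FD = -41]
2. G_y = -25/3  [2·signedArea(GFB) = 0 ∩ GB · FD = -41]
   → G = (16/3, -25/3)

G = (16/3, -25/3)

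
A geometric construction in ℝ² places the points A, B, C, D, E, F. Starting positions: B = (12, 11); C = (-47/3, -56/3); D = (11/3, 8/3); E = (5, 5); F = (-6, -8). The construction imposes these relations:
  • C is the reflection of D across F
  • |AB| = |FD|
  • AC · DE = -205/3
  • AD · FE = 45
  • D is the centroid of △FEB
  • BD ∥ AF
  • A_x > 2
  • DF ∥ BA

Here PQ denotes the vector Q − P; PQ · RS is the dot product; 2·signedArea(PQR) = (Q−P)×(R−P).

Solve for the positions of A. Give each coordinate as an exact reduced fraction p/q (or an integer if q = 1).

A = (7/3, 1/3)

1. A_x = 7/3  [BD ∥ AF ∩ DF ∥ BA]
2. A_y = 1/3  [BD ∥ AF ∩ DF ∥ BA]
   → A = (7/3, 1/3)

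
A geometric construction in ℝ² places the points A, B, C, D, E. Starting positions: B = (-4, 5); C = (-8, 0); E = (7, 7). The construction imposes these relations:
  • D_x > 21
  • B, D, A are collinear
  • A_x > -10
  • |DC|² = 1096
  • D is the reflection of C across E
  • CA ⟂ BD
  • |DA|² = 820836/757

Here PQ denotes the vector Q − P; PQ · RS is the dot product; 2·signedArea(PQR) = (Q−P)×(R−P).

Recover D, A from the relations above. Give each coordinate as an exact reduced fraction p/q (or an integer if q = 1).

1. D_x = 22  [D is the reflection of C across E]
2. D_y = 14  [D is the reflection of C across E]
   → D = (22, 14)
3. A_x = -6902/757  [B, D, A are collinear ∩ CA ⟂ BD]
4. A_y = 2444/757  [B, D, A are collinear ∩ CA ⟂ BD]
   → A = (-6902/757, 2444/757)

A = (-6902/757, 2444/757)
D = (22, 14)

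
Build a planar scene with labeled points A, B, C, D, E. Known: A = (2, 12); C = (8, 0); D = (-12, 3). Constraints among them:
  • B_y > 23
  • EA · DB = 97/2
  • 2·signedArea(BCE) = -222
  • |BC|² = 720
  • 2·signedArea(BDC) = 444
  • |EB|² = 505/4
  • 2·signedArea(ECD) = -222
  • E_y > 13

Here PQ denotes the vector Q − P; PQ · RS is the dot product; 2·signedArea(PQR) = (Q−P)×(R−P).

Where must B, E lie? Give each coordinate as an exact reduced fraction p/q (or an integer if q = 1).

1. B_x = -4  [line 3·x + 20·y + -468 = 0 ∩ |BC|² = 720]
2. B_y = 24  [line 3·x + 20·y + -468 = 0 ∩ |BC|² = 720]
   → B = (-4, 24)
3. E_x = -8  [2·signedArea(ECD) = -222 ∩ 2·signedArea(BCE) = -222]
4. E_y = 27/2  [2·signedArea(ECD) = -222 ∩ 2·signedArea(BCE) = -222]
   → E = (-8, 27/2)

B = (-4, 24)
E = (-8, 27/2)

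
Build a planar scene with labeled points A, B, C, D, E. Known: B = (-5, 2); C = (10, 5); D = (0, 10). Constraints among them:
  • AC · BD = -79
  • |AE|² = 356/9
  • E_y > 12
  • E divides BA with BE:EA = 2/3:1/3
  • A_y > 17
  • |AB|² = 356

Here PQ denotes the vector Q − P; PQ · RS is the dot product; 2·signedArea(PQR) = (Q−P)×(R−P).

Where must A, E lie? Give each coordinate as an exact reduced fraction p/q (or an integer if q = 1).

A = (5, 18)
E = (5/3, 38/3)

1. A_x = 5  [line -5·x + -8·y + 169 = 0 ∩ |AB|² = 356]
2. A_y = 18  [line -5·x + -8·y + 169 = 0 ∩ |AB|² = 356]
   → A = (5, 18)
3. E_x = 5/3  [E divides BA with BE:EA = 2/3:1/3]
4. E_y = 38/3  [E divides BA with BE:EA = 2/3:1/3]
   → E = (5/3, 38/3)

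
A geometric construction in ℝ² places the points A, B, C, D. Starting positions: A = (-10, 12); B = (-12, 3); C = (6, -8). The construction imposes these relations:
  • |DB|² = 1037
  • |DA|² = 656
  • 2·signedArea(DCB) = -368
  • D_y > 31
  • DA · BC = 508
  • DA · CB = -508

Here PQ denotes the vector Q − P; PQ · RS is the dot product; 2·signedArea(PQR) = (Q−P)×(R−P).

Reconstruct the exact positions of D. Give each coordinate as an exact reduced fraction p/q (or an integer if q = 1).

1. D_x = -26  [DA · BC = 508 ∩ 2·signedArea(DCB) = -368]
2. D_y = 32  [DA · BC = 508 ∩ 2·signedArea(DCB) = -368]
   → D = (-26, 32)

D = (-26, 32)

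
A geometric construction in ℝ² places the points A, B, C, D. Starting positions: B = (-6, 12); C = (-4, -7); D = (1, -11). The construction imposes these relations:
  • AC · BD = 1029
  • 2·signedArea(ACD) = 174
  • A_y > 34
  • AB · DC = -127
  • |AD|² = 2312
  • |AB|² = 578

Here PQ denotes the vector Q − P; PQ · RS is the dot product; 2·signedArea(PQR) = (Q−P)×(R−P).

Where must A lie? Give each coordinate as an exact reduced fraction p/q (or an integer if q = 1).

1. A_x = -13  [AC · BD = 1029 ∩ 2·signedArea(ACD) = 174]
2. A_y = 35  [AC · BD = 1029 ∩ 2·signedArea(ACD) = 174]
   → A = (-13, 35)

A = (-13, 35)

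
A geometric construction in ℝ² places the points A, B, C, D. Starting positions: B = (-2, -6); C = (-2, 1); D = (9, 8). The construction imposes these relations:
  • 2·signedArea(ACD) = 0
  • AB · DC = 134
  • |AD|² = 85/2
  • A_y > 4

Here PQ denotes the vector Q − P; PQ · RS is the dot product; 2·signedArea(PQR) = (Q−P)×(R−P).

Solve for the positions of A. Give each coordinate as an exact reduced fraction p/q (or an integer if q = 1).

1. A_x = 7/2  [2·signedArea(ACD) = 0 ∩ AB · DC = 134]
2. A_y = 9/2  [2·signedArea(ACD) = 0 ∩ AB · DC = 134]
   → A = (7/2, 9/2)

A = (7/2, 9/2)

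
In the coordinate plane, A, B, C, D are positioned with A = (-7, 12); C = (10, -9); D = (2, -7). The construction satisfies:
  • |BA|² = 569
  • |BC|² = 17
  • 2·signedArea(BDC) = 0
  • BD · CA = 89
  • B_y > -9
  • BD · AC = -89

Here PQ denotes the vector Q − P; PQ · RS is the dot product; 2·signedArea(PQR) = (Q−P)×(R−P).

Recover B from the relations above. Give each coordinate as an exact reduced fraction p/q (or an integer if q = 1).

B = (6, -8)

1. B_x = 6  [2·signedArea(BDC) = 0 ∩ BD · AC = -89]
2. B_y = -8  [2·signedArea(BDC) = 0 ∩ BD · AC = -89]
   → B = (6, -8)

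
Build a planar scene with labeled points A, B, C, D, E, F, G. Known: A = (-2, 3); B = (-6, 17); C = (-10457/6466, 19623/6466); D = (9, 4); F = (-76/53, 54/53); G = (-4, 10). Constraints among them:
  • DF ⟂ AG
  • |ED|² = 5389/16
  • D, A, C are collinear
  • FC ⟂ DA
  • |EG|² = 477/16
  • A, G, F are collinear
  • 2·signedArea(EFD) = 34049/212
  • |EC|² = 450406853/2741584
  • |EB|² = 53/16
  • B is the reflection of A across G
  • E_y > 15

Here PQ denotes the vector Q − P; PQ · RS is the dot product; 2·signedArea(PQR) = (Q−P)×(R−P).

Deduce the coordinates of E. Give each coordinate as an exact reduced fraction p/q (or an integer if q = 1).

1. E_x = -11/2  [line -158/53·x + 553/53·y + -37209/212 = 0 ∩ |EG|² = 477/16]
2. E_y = 61/4  [line -158/53·x + 553/53·y + -37209/212 = 0 ∩ |EG|² = 477/16]
   → E = (-11/2, 61/4)

E = (-11/2, 61/4)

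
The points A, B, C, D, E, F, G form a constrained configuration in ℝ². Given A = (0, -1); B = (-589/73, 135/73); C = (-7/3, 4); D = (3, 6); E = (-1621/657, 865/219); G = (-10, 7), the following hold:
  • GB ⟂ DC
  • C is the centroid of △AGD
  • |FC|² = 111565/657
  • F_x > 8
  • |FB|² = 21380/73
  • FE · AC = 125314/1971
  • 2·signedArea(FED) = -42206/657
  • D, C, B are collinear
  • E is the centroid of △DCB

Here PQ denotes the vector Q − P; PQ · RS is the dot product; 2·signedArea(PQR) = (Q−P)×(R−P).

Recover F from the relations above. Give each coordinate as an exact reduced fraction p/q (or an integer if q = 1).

F = (589/73, -281/73)

1. F_x = 589/73  [2·signedArea(FED) = -42206/657 ∩ FE · AC = 125314/1971]
2. F_y = -281/73  [2·signedArea(FED) = -42206/657 ∩ FE · AC = 125314/1971]
   → F = (589/73, -281/73)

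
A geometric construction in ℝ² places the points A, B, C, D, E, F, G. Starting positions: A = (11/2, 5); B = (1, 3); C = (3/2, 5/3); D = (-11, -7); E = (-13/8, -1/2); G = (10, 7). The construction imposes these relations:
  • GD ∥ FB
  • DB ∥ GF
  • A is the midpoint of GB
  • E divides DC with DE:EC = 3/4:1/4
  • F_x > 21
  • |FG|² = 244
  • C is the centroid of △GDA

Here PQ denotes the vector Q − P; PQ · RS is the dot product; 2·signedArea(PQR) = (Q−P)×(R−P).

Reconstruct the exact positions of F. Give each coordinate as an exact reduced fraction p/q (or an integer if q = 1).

F = (22, 17)

1. F_x = 22  [GD ∥ FB ∩ DB ∥ GF]
2. F_y = 17  [GD ∥ FB ∩ DB ∥ GF]
   → F = (22, 17)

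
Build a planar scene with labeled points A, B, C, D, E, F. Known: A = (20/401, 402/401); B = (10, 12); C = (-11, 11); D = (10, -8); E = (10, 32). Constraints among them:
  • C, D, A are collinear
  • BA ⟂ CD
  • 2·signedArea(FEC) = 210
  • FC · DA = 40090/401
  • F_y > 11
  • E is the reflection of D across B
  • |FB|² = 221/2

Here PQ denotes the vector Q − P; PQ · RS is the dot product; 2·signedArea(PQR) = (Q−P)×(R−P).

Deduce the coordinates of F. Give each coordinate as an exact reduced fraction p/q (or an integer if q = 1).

F = (-1/2, 23/2)

1. F_x = -1/2  [2·signedArea(FEC) = 210 ∩ FC · DA = 40090/401]
2. F_y = 23/2  [2·signedArea(FEC) = 210 ∩ FC · DA = 40090/401]
   → F = (-1/2, 23/2)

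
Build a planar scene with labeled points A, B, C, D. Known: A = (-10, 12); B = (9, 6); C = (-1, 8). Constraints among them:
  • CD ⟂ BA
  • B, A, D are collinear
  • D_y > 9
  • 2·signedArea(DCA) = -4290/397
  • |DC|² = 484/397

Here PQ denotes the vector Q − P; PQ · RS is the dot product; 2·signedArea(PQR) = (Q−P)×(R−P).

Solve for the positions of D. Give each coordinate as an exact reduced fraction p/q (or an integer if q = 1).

D = (-265/397, 3594/397)

1. D_x = -265/397  [B, A, D are collinear ∩ CD ⟂ BA]
2. D_y = 3594/397  [B, A, D are collinear ∩ CD ⟂ BA]
   → D = (-265/397, 3594/397)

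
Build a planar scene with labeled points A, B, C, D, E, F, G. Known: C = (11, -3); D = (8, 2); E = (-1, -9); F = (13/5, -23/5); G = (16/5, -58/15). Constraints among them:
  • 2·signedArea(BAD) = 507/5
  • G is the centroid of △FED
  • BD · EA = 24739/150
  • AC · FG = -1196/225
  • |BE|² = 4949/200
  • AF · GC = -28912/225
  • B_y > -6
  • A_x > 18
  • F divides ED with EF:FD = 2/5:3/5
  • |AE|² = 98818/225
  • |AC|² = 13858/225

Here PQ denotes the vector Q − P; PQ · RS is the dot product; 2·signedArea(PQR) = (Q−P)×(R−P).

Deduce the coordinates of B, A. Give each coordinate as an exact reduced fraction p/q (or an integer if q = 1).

1. A_x = 94/5  [AC · FG = -1196/225 ∩ AF · GC = -28912/225]
2. A_y = -32/15  [AC · FG = -1196/225 ∩ AF · GC = -28912/225]
   → A = (94/5, -32/15)
3. B_x = 43/20  [2·signedArea(BAD) = 507/5 ∩ BD · EA = 24739/150]
4. B_y = -103/20  [2·signedArea(BAD) = 507/5 ∩ BD · EA = 24739/150]
   → B = (43/20, -103/20)

A = (94/5, -32/15)
B = (43/20, -103/20)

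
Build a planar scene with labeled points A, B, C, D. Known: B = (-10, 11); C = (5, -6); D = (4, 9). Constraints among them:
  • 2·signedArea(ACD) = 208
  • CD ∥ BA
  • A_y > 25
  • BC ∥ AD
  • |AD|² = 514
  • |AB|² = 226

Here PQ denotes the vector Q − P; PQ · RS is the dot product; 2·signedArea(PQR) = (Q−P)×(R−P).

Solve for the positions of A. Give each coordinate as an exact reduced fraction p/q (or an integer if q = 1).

A = (-11, 26)

1. A_x = -11  [BC ∥ AD ∩ CD ∥ BA]
2. A_y = 26  [BC ∥ AD ∩ CD ∥ BA]
   → A = (-11, 26)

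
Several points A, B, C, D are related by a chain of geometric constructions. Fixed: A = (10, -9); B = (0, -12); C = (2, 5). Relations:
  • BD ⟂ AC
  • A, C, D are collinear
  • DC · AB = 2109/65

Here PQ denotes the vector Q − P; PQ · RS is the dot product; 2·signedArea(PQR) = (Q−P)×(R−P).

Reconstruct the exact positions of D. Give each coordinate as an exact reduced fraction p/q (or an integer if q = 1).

D = (574/65, -452/65)

1. D_x = 574/65  [A, C, D are collinear ∩ BD ⟂ AC]
2. D_y = -452/65  [A, C, D are collinear ∩ BD ⟂ AC]
   → D = (574/65, -452/65)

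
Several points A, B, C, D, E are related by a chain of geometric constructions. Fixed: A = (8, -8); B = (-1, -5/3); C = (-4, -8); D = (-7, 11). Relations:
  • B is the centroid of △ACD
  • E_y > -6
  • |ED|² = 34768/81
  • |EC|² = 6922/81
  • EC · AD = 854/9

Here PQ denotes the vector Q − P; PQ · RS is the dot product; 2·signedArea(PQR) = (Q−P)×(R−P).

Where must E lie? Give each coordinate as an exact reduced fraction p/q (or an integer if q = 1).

1. E_x = 5  [line 15·x + -19·y + -1682/9 = 0 ∩ |EC|² = 6922/81]
2. E_y = -53/9  [line 15·x + -19·y + -1682/9 = 0 ∩ |EC|² = 6922/81]
   → E = (5, -53/9)

E = (5, -53/9)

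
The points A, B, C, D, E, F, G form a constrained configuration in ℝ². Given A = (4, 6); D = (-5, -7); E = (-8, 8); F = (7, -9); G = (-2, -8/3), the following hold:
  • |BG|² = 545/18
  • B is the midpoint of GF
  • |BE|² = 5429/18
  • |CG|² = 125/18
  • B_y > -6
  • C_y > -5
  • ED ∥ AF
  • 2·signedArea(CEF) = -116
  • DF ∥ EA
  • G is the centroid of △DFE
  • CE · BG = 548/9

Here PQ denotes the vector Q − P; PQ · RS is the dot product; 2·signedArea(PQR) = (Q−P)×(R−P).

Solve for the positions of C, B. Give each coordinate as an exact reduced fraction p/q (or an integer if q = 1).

B = (5/2, -35/6)
C = (-7/2, -29/6)

1. B_x = 5/2  [B is the midpoint of GF]
2. B_y = -35/6  [B is the midpoint of GF]
   → B = (5/2, -35/6)
3. C_x = -7/2  [2·signedArea(CEF) = -116 ∩ CE · BG = 548/9]
4. C_y = -29/6  [2·signedArea(CEF) = -116 ∩ CE · BG = 548/9]
   → C = (-7/2, -29/6)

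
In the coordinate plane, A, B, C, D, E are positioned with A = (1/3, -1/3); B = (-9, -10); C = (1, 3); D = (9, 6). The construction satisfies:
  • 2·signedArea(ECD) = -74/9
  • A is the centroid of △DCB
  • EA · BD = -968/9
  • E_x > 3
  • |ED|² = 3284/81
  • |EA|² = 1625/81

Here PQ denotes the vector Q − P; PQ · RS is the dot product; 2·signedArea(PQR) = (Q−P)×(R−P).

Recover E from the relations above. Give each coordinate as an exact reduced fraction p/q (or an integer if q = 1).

E = (31/9, 26/9)

1. E_x = 31/9  [2·signedArea(ECD) = -74/9 ∩ EA · BD = -968/9]
2. E_y = 26/9  [2·signedArea(ECD) = -74/9 ∩ EA · BD = -968/9]
   → E = (31/9, 26/9)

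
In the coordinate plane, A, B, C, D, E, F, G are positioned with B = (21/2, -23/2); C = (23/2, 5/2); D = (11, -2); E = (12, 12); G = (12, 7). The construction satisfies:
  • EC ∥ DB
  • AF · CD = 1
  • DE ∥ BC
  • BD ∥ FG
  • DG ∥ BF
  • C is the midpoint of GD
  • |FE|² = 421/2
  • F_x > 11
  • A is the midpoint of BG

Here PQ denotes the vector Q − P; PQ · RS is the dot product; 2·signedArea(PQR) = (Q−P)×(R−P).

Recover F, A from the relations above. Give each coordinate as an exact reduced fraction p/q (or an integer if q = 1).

1. F_x = 23/2  [BD ∥ FG ∩ DG ∥ BF]
2. F_y = -5/2  [BD ∥ FG ∩ DG ∥ BF]
   → F = (23/2, -5/2)
3. A_x = 45/4  [A is the midpoint of BG]
4. A_y = -9/4  [A is the midpoint of BG]
   → A = (45/4, -9/4)

A = (45/4, -9/4)
F = (23/2, -5/2)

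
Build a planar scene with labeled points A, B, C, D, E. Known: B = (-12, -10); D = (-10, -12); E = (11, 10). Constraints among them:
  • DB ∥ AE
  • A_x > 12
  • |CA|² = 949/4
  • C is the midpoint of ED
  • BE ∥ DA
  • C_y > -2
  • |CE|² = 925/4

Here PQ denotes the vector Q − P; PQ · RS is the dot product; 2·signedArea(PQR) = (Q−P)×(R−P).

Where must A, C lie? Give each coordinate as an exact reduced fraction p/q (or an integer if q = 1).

1. A_x = 13  [DB ∥ AE ∩ BE ∥ DA]
2. A_y = 8  [DB ∥ AE ∩ BE ∥ DA]
   → A = (13, 8)
3. C_x = 1/2  [C is the midpoint of ED]
4. C_y = -1  [C is the midpoint of ED]
   → C = (1/2, -1)

A = (13, 8)
C = (1/2, -1)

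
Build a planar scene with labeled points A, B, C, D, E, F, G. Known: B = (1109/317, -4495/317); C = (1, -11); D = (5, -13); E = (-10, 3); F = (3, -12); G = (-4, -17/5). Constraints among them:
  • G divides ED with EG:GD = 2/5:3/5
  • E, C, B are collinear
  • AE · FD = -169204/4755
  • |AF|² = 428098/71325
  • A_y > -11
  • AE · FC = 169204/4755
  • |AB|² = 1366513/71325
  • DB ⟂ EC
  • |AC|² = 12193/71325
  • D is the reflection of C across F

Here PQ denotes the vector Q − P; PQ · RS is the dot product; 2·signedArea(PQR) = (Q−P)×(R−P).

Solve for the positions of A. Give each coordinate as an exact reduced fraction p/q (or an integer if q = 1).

A = (950/951, -50339/4755)

1. A_x = 950/951  [line -2·x + 1·y + 59839/4755 = 0 ∩ |AF|² = 428098/71325]
2. A_y = -50339/4755  [line -2·x + 1·y + 59839/4755 = 0 ∩ |AF|² = 428098/71325]
   → A = (950/951, -50339/4755)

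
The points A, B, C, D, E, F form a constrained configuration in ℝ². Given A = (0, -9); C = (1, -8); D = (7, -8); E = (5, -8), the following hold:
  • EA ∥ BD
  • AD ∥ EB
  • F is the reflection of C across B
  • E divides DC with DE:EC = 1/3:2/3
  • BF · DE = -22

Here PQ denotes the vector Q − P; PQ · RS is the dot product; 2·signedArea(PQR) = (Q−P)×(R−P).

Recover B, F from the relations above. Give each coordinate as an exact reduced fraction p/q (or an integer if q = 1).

B = (12, -7)
F = (23, -6)

1. B_x = 12  [EA ∥ BD ∩ AD ∥ EB]
2. B_y = -7  [EA ∥ BD ∩ AD ∥ EB]
   → B = (12, -7)
3. F_x = 23  [F is the reflection of C across B]
4. F_y = -6  [F is the reflection of C across B]
   → F = (23, -6)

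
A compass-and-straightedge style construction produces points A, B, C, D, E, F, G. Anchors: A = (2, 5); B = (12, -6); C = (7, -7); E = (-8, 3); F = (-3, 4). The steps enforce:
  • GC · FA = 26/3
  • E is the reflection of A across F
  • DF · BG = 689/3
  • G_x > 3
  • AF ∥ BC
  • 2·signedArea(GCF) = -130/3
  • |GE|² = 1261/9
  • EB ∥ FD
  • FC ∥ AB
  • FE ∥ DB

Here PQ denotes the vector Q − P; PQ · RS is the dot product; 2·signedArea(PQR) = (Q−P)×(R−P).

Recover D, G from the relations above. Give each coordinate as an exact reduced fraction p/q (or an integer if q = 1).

D = (17, -5)
G = (11/3, 1)

1. D_x = 17  [FE ∥ DB ∩ EB ∥ FD]
2. D_y = -5  [FE ∥ DB ∩ EB ∥ FD]
   → D = (17, -5)
3. G_x = 11/3  [GC · FA = 26/3 ∩ 2·signedArea(GCF) = -130/3]
4. G_y = 1  [GC · FA = 26/3 ∩ 2·signedArea(GCF) = -130/3]
   → G = (11/3, 1)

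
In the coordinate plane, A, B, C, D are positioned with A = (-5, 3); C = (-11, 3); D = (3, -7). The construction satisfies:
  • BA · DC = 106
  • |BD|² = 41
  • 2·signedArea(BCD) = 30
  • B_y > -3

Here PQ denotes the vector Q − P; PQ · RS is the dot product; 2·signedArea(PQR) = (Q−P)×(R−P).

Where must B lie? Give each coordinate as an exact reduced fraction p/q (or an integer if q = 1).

B = (-1, -2)

1. B_x = -1  [BA · DC = 106 ∩ 2·signedArea(BCD) = 30]
2. B_y = -2  [BA · DC = 106 ∩ 2·signedArea(BCD) = 30]
   → B = (-1, -2)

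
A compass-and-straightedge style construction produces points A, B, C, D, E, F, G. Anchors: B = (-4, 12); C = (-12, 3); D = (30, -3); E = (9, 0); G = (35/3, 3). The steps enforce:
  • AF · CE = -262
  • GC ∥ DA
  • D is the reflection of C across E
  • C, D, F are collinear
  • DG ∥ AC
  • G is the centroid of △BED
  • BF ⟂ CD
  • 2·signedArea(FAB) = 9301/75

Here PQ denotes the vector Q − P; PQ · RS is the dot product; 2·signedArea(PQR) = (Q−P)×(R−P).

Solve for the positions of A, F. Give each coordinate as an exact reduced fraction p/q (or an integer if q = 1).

A = (19/3, -3)
F = (-271/50, 103/50)

1. A_x = 19/3  [DG ∥ AC ∩ GC ∥ DA]
2. A_y = -3  [DG ∥ AC ∩ GC ∥ DA]
   → A = (19/3, -3)
3. F_x = -271/50  [C, D, F are collinear ∩ BF ⟂ CD]
4. F_y = 103/50  [C, D, F are collinear ∩ BF ⟂ CD]
   → F = (-271/50, 103/50)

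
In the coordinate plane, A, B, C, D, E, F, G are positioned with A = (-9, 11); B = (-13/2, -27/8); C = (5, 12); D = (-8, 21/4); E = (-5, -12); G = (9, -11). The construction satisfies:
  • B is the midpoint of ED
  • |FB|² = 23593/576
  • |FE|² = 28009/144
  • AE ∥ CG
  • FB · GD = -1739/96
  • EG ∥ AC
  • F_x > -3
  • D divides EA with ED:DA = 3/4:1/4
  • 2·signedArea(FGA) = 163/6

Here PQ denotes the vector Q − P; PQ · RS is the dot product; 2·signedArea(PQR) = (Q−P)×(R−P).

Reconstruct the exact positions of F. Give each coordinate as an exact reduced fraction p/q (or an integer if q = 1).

F = (-8/3, 7/4)

1. F_x = -8/3  [2·signedArea(FGA) = 163/6 ∩ FB · GD = -1739/96]
2. F_y = 7/4  [2·signedArea(FGA) = 163/6 ∩ FB · GD = -1739/96]
   → F = (-8/3, 7/4)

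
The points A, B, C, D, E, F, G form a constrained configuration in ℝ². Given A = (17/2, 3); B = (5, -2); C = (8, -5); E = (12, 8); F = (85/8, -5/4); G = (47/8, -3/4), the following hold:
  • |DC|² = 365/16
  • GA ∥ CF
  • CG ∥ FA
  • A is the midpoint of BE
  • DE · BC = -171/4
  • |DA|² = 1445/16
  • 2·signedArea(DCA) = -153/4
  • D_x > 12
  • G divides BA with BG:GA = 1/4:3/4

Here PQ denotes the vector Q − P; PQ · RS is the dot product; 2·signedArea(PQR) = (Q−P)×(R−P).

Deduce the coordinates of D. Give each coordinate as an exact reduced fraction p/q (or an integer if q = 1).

1. D_x = 51/4  [2·signedArea(DCA) = -153/4 ∩ DE · BC = -171/4]
2. D_y = -11/2  [2·signedArea(DCA) = -153/4 ∩ DE · BC = -171/4]
   → D = (51/4, -11/2)

D = (51/4, -11/2)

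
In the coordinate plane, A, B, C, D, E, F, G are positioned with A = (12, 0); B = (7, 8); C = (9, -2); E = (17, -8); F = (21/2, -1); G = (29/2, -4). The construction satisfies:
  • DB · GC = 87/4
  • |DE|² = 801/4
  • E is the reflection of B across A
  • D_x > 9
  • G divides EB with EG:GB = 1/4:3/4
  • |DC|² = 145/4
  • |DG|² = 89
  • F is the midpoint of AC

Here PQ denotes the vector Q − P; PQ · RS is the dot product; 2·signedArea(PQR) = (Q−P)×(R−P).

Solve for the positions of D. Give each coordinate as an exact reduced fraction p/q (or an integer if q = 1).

D = (19/2, 4)

1. D_x = 19/2  [line 11/2·x + -2·y + -177/4 = 0 ∩ |DE|² = 801/4]
2. D_y = 4  [line 11/2·x + -2·y + -177/4 = 0 ∩ |DE|² = 801/4]
   → D = (19/2, 4)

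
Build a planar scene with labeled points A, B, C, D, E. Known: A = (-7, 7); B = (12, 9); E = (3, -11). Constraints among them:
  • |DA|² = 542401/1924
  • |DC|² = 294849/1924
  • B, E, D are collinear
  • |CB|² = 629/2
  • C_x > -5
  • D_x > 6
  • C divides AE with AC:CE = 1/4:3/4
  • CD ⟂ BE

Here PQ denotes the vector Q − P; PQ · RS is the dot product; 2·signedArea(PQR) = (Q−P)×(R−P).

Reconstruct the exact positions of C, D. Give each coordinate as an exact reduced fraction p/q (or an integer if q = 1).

1. C_x = -9/2  [C divides AE with AC:CE = 1/4:3/4]
2. C_y = 5/2  [C divides AE with AC:CE = 1/4:3/4]
   → C = (-9/2, 5/2)
3. D_x = 6531/962  [B, E, D are collinear ∩ CD ⟂ BE]
4. D_y = -1241/481  [B, E, D are collinear ∩ CD ⟂ BE]
   → D = (6531/962, -1241/481)

C = (-9/2, 5/2)
D = (6531/962, -1241/481)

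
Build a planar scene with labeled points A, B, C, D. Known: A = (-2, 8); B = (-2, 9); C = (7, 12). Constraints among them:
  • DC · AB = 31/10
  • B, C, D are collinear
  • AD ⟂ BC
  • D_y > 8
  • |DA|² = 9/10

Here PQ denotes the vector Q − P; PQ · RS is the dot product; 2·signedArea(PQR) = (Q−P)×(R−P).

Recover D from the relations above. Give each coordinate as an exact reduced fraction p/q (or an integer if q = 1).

D = (-23/10, 89/10)

1. D_x = -23/10  [B, C, D are collinear ∩ AD ⟂ BC]
2. D_y = 89/10  [B, C, D are collinear ∩ AD ⟂ BC]
   → D = (-23/10, 89/10)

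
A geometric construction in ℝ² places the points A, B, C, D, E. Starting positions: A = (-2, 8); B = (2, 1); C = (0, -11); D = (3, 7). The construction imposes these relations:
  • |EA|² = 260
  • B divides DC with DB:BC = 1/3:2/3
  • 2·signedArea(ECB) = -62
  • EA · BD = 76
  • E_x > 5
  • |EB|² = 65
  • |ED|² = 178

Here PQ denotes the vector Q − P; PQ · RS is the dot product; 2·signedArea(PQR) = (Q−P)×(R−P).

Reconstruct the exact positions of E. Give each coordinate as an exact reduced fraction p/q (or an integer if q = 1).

E = (6, -6)

1. E_x = 6  [EA · BD = 76 ∩ 2·signedArea(ECB) = -62]
2. E_y = -6  [EA · BD = 76 ∩ 2·signedArea(ECB) = -62]
   → E = (6, -6)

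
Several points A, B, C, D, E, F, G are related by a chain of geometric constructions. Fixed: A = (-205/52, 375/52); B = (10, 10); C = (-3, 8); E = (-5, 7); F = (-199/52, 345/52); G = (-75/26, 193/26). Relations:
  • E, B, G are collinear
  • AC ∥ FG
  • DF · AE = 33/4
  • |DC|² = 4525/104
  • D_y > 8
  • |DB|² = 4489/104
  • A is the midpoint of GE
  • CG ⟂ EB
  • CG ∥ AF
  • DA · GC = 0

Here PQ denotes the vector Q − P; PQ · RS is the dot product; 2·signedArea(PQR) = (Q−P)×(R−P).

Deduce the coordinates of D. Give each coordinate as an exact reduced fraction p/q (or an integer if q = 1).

D = (185/52, 453/52)

1. D_x = 185/52  [DA · GC = 0 ∩ DF · AE = 33/4]
2. D_y = 453/52  [DA · GC = 0 ∩ DF · AE = 33/4]
   → D = (185/52, 453/52)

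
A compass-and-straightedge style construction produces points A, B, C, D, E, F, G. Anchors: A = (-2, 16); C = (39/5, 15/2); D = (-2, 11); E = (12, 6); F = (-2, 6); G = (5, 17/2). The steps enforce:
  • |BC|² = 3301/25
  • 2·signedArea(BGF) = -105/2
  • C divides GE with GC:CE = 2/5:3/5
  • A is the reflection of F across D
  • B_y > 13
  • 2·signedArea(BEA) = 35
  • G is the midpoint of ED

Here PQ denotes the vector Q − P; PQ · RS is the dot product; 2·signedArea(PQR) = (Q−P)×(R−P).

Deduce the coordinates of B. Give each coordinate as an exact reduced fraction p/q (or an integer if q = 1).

1. B_x = -2  [2·signedArea(BEA) = 35 ∩ 2·signedArea(BGF) = -105/2]
2. B_y = 27/2  [2·signedArea(BEA) = 35 ∩ 2·signedArea(BGF) = -105/2]
   → B = (-2, 27/2)

B = (-2, 27/2)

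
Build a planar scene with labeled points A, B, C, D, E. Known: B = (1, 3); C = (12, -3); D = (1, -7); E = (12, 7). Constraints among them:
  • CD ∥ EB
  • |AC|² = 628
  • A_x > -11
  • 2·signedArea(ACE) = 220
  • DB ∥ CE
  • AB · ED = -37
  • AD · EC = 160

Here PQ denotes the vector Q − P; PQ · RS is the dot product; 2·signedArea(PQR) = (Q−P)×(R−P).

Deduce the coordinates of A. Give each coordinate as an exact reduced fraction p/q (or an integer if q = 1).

A = (-10, 9)

1. A_x = -10  [AB · ED = -37 ∩ 2·signedArea(ACE) = 220]
2. A_y = 9  [AB · ED = -37 ∩ 2·signedArea(ACE) = 220]
   → A = (-10, 9)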